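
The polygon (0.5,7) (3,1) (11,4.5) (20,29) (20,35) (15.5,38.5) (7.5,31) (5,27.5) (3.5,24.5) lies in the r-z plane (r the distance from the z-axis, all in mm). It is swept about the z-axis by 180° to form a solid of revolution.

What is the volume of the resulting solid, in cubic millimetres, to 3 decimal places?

Profile (r,z), 9 vertices: (0.5,7) (3,1) (11,4.5) (20,29) (20,35) (15.5,38.5) (7.5,31) (5,27.5) (3.5,24.5)
edge 0: (0.5,7)→(3,1)  cross = 0.5·1 − 3·7 = -20.5000; (r_i+r_j)·cross = 3.5·-20.5000 = -71.7500
edge 1: (3,1)→(11,4.5)  cross = 3·4.5 − 11·1 = 2.5000; (r_i+r_j)·cross = 14·2.5000 = 35.0000
edge 2: (11,4.5)→(20,29)  cross = 11·29 − 20·4.5 = 229.0000; (r_i+r_j)·cross = 31·229.0000 = 7099.0000
edge 3: (20,29)→(20,35)  cross = 20·35 − 20·29 = 120.0000; (r_i+r_j)·cross = 40·120.0000 = 4800.0000
edge 4: (20,35)→(15.5,38.5)  cross = 20·38.5 − 15.5·35 = 227.5000; (r_i+r_j)·cross = 35.5·227.5000 = 8076.2500
edge 5: (15.5,38.5)→(7.5,31)  cross = 15.5·31 − 7.5·38.5 = 191.7500; (r_i+r_j)·cross = 23·191.7500 = 4410.2500
edge 6: (7.5,31)→(5,27.5)  cross = 7.5·27.5 − 5·31 = 51.2500; (r_i+r_j)·cross = 12.5·51.2500 = 640.6250
edge 7: (5,27.5)→(3.5,24.5)  cross = 5·24.5 − 3.5·27.5 = 26.2500; (r_i+r_j)·cross = 8.5·26.2500 = 223.1250
edge 8: (3.5,24.5)→(0.5,7)  cross = 3.5·7 − 0.5·24.5 = 12.2500; (r_i+r_j)·cross = 4·12.2500 = 49.0000
Σcross = 840.0000 → A = |Σcross|/2 = 420.0000 mm²
Σ(r_i+r_j)·cross = 25261.5000 → first moment M = |Σ|/6 = 4210.2500
R_c = M/A = 4210.2500/420.0000 = 10.0244 mm
θ = 180° = 3.141593 rad
V = θ·R_c·A = 3.141593·10.0244·420.0000 = 13226.890 mm³

Volume = 13226.890 mm³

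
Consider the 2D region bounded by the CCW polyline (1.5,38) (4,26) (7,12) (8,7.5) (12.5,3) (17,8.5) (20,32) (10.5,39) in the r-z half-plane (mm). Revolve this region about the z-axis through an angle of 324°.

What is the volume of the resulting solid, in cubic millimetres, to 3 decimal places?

Volume = 27254.573 mm³

Profile (r,z), 8 vertices: (1.5,38) (4,26) (7,12) (8,7.5) (12.5,3) (17,8.5) (20,32) (10.5,39)
edge 0: (1.5,38)→(4,26)  cross = 1.5·26 − 4·38 = -113.0000; (r_i+r_j)·cross = 5.5·-113.0000 = -621.5000
edge 1: (4,26)→(7,12)  cross = 4·12 − 7·26 = -134.0000; (r_i+r_j)·cross = 11·-134.0000 = -1474.0000
edge 2: (7,12)→(8,7.5)  cross = 7·7.5 − 8·12 = -43.5000; (r_i+r_j)·cross = 15·-43.5000 = -652.5000
edge 3: (8,7.5)→(12.5,3)  cross = 8·3 − 12.5·7.5 = -69.7500; (r_i+r_j)·cross = 20.5·-69.7500 = -1429.8750
edge 4: (12.5,3)→(17,8.5)  cross = 12.5·8.5 − 17·3 = 55.2500; (r_i+r_j)·cross = 29.5·55.2500 = 1629.8750
edge 5: (17,8.5)→(20,32)  cross = 17·32 − 20·8.5 = 374.0000; (r_i+r_j)·cross = 37·374.0000 = 13838.0000
edge 6: (20,32)→(10.5,39)  cross = 20·39 − 10.5·32 = 444.0000; (r_i+r_j)·cross = 30.5·444.0000 = 13542.0000
edge 7: (10.5,39)→(1.5,38)  cross = 10.5·38 − 1.5·39 = 340.5000; (r_i+r_j)·cross = 12·340.5000 = 4086.0000
Σcross = 853.5000 → A = |Σcross|/2 = 426.7500 mm²
Σ(r_i+r_j)·cross = 28918.0000 → first moment M = |Σ|/6 = 4819.6667
R_c = M/A = 4819.6667/426.7500 = 11.2939 mm
θ = 324° = 5.654867 rad
V = θ·R_c·A = 5.654867·11.2939·426.7500 = 27254.573 mm³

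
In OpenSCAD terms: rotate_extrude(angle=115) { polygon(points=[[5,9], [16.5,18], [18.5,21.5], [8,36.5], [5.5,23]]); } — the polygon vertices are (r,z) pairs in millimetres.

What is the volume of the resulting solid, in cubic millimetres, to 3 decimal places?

Profile (r,z), 5 vertices: (5,9) (16.5,18) (18.5,21.5) (8,36.5) (5.5,23)
edge 0: (5,9)→(16.5,18)  cross = 5·18 − 16.5·9 = -58.5000; (r_i+r_j)·cross = 21.5·-58.5000 = -1257.7500
edge 1: (16.5,18)→(18.5,21.5)  cross = 16.5·21.5 − 18.5·18 = 21.7500; (r_i+r_j)·cross = 35·21.7500 = 761.2500
edge 2: (18.5,21.5)→(8,36.5)  cross = 18.5·36.5 − 8·21.5 = 503.2500; (r_i+r_j)·cross = 26.5·503.2500 = 13336.1250
edge 3: (8,36.5)→(5.5,23)  cross = 8·23 − 5.5·36.5 = -16.7500; (r_i+r_j)·cross = 13.5·-16.7500 = -226.1250
edge 4: (5.5,23)→(5,9)  cross = 5.5·9 − 5·23 = -65.5000; (r_i+r_j)·cross = 10.5·-65.5000 = -687.7500
Σcross = 384.2500 → A = |Σcross|/2 = 192.1250 mm²
Σ(r_i+r_j)·cross = 11925.7500 → first moment M = |Σ|/6 = 1987.6250
R_c = M/A = 1987.6250/192.1250 = 10.3455 mm
θ = 115° = 2.007129 rad
V = θ·R_c·A = 2.007129·10.3455·192.1250 = 3989.419 mm³

Volume = 3989.419 mm³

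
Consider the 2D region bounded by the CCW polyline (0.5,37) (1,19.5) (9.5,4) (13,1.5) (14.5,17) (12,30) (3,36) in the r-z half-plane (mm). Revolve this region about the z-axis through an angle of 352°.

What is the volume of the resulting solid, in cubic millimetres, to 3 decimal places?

Volume = 14604.264 mm³

Profile (r,z), 7 vertices: (0.5,37) (1,19.5) (9.5,4) (13,1.5) (14.5,17) (12,30) (3,36)
edge 0: (0.5,37)→(1,19.5)  cross = 0.5·19.5 − 1·37 = -27.2500; (r_i+r_j)·cross = 1.5·-27.2500 = -40.8750
edge 1: (1,19.5)→(9.5,4)  cross = 1·4 − 9.5·19.5 = -181.2500; (r_i+r_j)·cross = 10.5·-181.2500 = -1903.1250
edge 2: (9.5,4)→(13,1.5)  cross = 9.5·1.5 − 13·4 = -37.7500; (r_i+r_j)·cross = 22.5·-37.7500 = -849.3750
edge 3: (13,1.5)→(14.5,17)  cross = 13·17 − 14.5·1.5 = 199.2500; (r_i+r_j)·cross = 27.5·199.2500 = 5479.3750
edge 4: (14.5,17)→(12,30)  cross = 14.5·30 − 12·17 = 231.0000; (r_i+r_j)·cross = 26.5·231.0000 = 6121.5000
edge 5: (12,30)→(3,36)  cross = 12·36 − 3·30 = 342.0000; (r_i+r_j)·cross = 15·342.0000 = 5130.0000
edge 6: (3,36)→(0.5,37)  cross = 3·37 − 0.5·36 = 93.0000; (r_i+r_j)·cross = 3.5·93.0000 = 325.5000
Σcross = 619.0000 → A = |Σcross|/2 = 309.5000 mm²
Σ(r_i+r_j)·cross = 14263.0000 → first moment M = |Σ|/6 = 2377.1667
R_c = M/A = 2377.1667/309.5000 = 7.6807 mm
θ = 352° = 6.143559 rad
V = θ·R_c·A = 6.143559·7.6807·309.5000 = 14604.264 mm³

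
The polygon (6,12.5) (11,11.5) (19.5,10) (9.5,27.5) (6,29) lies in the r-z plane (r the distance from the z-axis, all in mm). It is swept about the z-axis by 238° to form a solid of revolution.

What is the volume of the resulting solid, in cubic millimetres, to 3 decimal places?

Profile (r,z), 5 vertices: (6,12.5) (11,11.5) (19.5,10) (9.5,27.5) (6,29)
edge 0: (6,12.5)→(11,11.5)  cross = 6·11.5 − 11·12.5 = -68.5000; (r_i+r_j)·cross = 17·-68.5000 = -1164.5000
edge 1: (11,11.5)→(19.5,10)  cross = 11·10 − 19.5·11.5 = -114.2500; (r_i+r_j)·cross = 30.5·-114.2500 = -3484.6250
edge 2: (19.5,10)→(9.5,27.5)  cross = 19.5·27.5 − 9.5·10 = 441.2500; (r_i+r_j)·cross = 29·441.2500 = 12796.2500
edge 3: (9.5,27.5)→(6,29)  cross = 9.5·29 − 6·27.5 = 110.5000; (r_i+r_j)·cross = 15.5·110.5000 = 1712.7500
edge 4: (6,29)→(6,12.5)  cross = 6·12.5 − 6·29 = -99.0000; (r_i+r_j)·cross = 12·-99.0000 = -1188.0000
Σcross = 270.0000 → A = |Σcross|/2 = 135.0000 mm²
Σ(r_i+r_j)·cross = 8671.8750 → first moment M = |Σ|/6 = 1445.3125
R_c = M/A = 1445.3125/135.0000 = 10.7060 mm
θ = 238° = 4.153884 rad
V = θ·R_c·A = 4.153884·10.7060·135.0000 = 6003.660 mm³

Volume = 6003.660 mm³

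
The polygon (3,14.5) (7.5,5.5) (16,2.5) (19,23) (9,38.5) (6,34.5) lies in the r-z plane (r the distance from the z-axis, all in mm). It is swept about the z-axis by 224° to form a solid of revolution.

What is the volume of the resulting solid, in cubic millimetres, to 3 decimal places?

Volume = 15867.184 mm³

Profile (r,z), 6 vertices: (3,14.5) (7.5,5.5) (16,2.5) (19,23) (9,38.5) (6,34.5)
edge 0: (3,14.5)→(7.5,5.5)  cross = 3·5.5 − 7.5·14.5 = -92.2500; (r_i+r_j)·cross = 10.5·-92.2500 = -968.6250
edge 1: (7.5,5.5)→(16,2.5)  cross = 7.5·2.5 − 16·5.5 = -69.2500; (r_i+r_j)·cross = 23.5·-69.2500 = -1627.3750
edge 2: (16,2.5)→(19,23)  cross = 16·23 − 19·2.5 = 320.5000; (r_i+r_j)·cross = 35·320.5000 = 11217.5000
edge 3: (19,23)→(9,38.5)  cross = 19·38.5 − 9·23 = 524.5000; (r_i+r_j)·cross = 28·524.5000 = 14686.0000
edge 4: (9,38.5)→(6,34.5)  cross = 9·34.5 − 6·38.5 = 79.5000; (r_i+r_j)·cross = 15·79.5000 = 1192.5000
edge 5: (6,34.5)→(3,14.5)  cross = 6·14.5 − 3·34.5 = -16.5000; (r_i+r_j)·cross = 9·-16.5000 = -148.5000
Σcross = 746.5000 → A = |Σcross|/2 = 373.2500 mm²
Σ(r_i+r_j)·cross = 24351.5000 → first moment M = |Σ|/6 = 4058.5833
R_c = M/A = 4058.5833/373.2500 = 10.8736 mm
θ = 224° = 3.909538 rad
V = θ·R_c·A = 3.909538·10.8736·373.2500 = 15867.184 mm³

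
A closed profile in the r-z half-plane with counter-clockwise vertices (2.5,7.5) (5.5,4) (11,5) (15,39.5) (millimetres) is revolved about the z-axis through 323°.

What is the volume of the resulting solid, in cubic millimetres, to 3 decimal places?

Volume = 8517.545 mm³

Profile (r,z), 4 vertices: (2.5,7.5) (5.5,4) (11,5) (15,39.5)
edge 0: (2.5,7.5)→(5.5,4)  cross = 2.5·4 − 5.5·7.5 = -31.2500; (r_i+r_j)·cross = 8·-31.2500 = -250.0000
edge 1: (5.5,4)→(11,5)  cross = 5.5·5 − 11·4 = -16.5000; (r_i+r_j)·cross = 16.5·-16.5000 = -272.2500
edge 2: (11,5)→(15,39.5)  cross = 11·39.5 − 15·5 = 359.5000; (r_i+r_j)·cross = 26·359.5000 = 9347.0000
edge 3: (15,39.5)→(2.5,7.5)  cross = 15·7.5 − 2.5·39.5 = 13.7500; (r_i+r_j)·cross = 17.5·13.7500 = 240.6250
Σcross = 325.5000 → A = |Σcross|/2 = 162.7500 mm²
Σ(r_i+r_j)·cross = 9065.3750 → first moment M = |Σ|/6 = 1510.8958
R_c = M/A = 1510.8958/162.7500 = 9.2835 mm
θ = 323° = 5.637413 rad
V = θ·R_c·A = 5.637413·9.2835·162.7500 = 8517.545 mm³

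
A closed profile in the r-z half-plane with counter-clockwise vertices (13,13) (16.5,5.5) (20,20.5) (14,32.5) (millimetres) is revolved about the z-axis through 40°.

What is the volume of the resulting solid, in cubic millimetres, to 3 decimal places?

Volume = 1159.030 mm³

Profile (r,z), 4 vertices: (13,13) (16.5,5.5) (20,20.5) (14,32.5)
edge 0: (13,13)→(16.5,5.5)  cross = 13·5.5 − 16.5·13 = -143.0000; (r_i+r_j)·cross = 29.5·-143.0000 = -4218.5000
edge 1: (16.5,5.5)→(20,20.5)  cross = 16.5·20.5 − 20·5.5 = 228.2500; (r_i+r_j)·cross = 36.5·228.2500 = 8331.1250
edge 2: (20,20.5)→(14,32.5)  cross = 20·32.5 − 14·20.5 = 363.0000; (r_i+r_j)·cross = 34·363.0000 = 12342.0000
edge 3: (14,32.5)→(13,13)  cross = 14·13 − 13·32.5 = -240.5000; (r_i+r_j)·cross = 27·-240.5000 = -6493.5000
Σcross = 207.7500 → A = |Σcross|/2 = 103.8750 mm²
Σ(r_i+r_j)·cross = 9961.1250 → first moment M = |Σ|/6 = 1660.1875
R_c = M/A = 1660.1875/103.8750 = 15.9826 mm
θ = 40° = 0.698132 rad
V = θ·R_c·A = 0.698132·15.9826·103.8750 = 1159.030 mm³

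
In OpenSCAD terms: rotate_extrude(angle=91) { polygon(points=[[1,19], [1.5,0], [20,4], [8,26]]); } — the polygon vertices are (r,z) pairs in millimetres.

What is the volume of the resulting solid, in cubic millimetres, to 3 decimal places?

Profile (r,z), 4 vertices: (1,19) (1.5,0) (20,4) (8,26)
edge 0: (1,19)→(1.5,0)  cross = 1·0 − 1.5·19 = -28.5000; (r_i+r_j)·cross = 2.5·-28.5000 = -71.2500
edge 1: (1.5,0)→(20,4)  cross = 1.5·4 − 20·0 = 6.0000; (r_i+r_j)·cross = 21.5·6.0000 = 129.0000
edge 2: (20,4)→(8,26)  cross = 20·26 − 8·4 = 488.0000; (r_i+r_j)·cross = 28·488.0000 = 13664.0000
edge 3: (8,26)→(1,19)  cross = 8·19 − 1·26 = 126.0000; (r_i+r_j)·cross = 9·126.0000 = 1134.0000
Σcross = 591.5000 → A = |Σcross|/2 = 295.7500 mm²
Σ(r_i+r_j)·cross = 14855.7500 → first moment M = |Σ|/6 = 2475.9583
R_c = M/A = 2475.9583/295.7500 = 8.3718 mm
θ = 91° = 1.588250 rad
V = θ·R_c·A = 1.588250·8.3718·295.7500 = 3932.440 mm³

Volume = 3932.440 mm³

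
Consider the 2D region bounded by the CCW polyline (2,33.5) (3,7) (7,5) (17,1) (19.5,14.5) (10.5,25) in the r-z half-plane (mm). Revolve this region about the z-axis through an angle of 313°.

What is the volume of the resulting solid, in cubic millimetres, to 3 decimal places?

Profile (r,z), 6 vertices: (2,33.5) (3,7) (7,5) (17,1) (19.5,14.5) (10.5,25)
edge 0: (2,33.5)→(3,7)  cross = 2·7 − 3·33.5 = -86.5000; (r_i+r_j)·cross = 5·-86.5000 = -432.5000
edge 1: (3,7)→(7,5)  cross = 3·5 − 7·7 = -34.0000; (r_i+r_j)·cross = 10·-34.0000 = -340.0000
edge 2: (7,5)→(17,1)  cross = 7·1 − 17·5 = -78.0000; (r_i+r_j)·cross = 24·-78.0000 = -1872.0000
edge 3: (17,1)→(19.5,14.5)  cross = 17·14.5 − 19.5·1 = 227.0000; (r_i+r_j)·cross = 36.5·227.0000 = 8285.5000
edge 4: (19.5,14.5)→(10.5,25)  cross = 19.5·25 − 10.5·14.5 = 335.2500; (r_i+r_j)·cross = 30·335.2500 = 10057.5000
edge 5: (10.5,25)→(2,33.5)  cross = 10.5·33.5 − 2·25 = 301.7500; (r_i+r_j)·cross = 12.5·301.7500 = 3771.8750
Σcross = 665.5000 → A = |Σcross|/2 = 332.7500 mm²
Σ(r_i+r_j)·cross = 19470.3750 → first moment M = |Σ|/6 = 3245.0625
R_c = M/A = 3245.0625/332.7500 = 9.7523 mm
θ = 313° = 5.462881 rad
V = θ·R_c·A = 5.462881·9.7523·332.7500 = 17727.389 mm³

Volume = 17727.389 mm³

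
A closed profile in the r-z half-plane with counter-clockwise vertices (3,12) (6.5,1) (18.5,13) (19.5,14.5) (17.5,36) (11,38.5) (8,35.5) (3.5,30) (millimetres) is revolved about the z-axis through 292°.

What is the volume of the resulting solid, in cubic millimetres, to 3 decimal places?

Volume = 24280.552 mm³

Profile (r,z), 8 vertices: (3,12) (6.5,1) (18.5,13) (19.5,14.5) (17.5,36) (11,38.5) (8,35.5) (3.5,30)
edge 0: (3,12)→(6.5,1)  cross = 3·1 − 6.5·12 = -75.0000; (r_i+r_j)·cross = 9.5·-75.0000 = -712.5000
edge 1: (6.5,1)→(18.5,13)  cross = 6.5·13 − 18.5·1 = 66.0000; (r_i+r_j)·cross = 25·66.0000 = 1650.0000
edge 2: (18.5,13)→(19.5,14.5)  cross = 18.5·14.5 − 19.5·13 = 14.7500; (r_i+r_j)·cross = 38·14.7500 = 560.5000
edge 3: (19.5,14.5)→(17.5,36)  cross = 19.5·36 − 17.5·14.5 = 448.2500; (r_i+r_j)·cross = 37·448.2500 = 16585.2500
edge 4: (17.5,36)→(11,38.5)  cross = 17.5·38.5 − 11·36 = 277.7500; (r_i+r_j)·cross = 28.5·277.7500 = 7915.8750
edge 5: (11,38.5)→(8,35.5)  cross = 11·35.5 − 8·38.5 = 82.5000; (r_i+r_j)·cross = 19·82.5000 = 1567.5000
edge 6: (8,35.5)→(3.5,30)  cross = 8·30 − 3.5·35.5 = 115.7500; (r_i+r_j)·cross = 11.5·115.7500 = 1331.1250
edge 7: (3.5,30)→(3,12)  cross = 3.5·12 − 3·30 = -48.0000; (r_i+r_j)·cross = 6.5·-48.0000 = -312.0000
Σcross = 882.0000 → A = |Σcross|/2 = 441.0000 mm²
Σ(r_i+r_j)·cross = 28585.7500 → first moment M = |Σ|/6 = 4764.2917
R_c = M/A = 4764.2917/441.0000 = 10.8034 mm
θ = 292° = 5.096361 rad
V = θ·R_c·A = 5.096361·10.8034·441.0000 = 24280.552 mm³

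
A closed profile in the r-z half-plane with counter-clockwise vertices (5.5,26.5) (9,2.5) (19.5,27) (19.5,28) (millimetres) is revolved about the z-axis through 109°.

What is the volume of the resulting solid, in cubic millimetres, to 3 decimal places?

Volume = 3838.586 mm³

Profile (r,z), 4 vertices: (5.5,26.5) (9,2.5) (19.5,27) (19.5,28)
edge 0: (5.5,26.5)→(9,2.5)  cross = 5.5·2.5 − 9·26.5 = -224.7500; (r_i+r_j)·cross = 14.5·-224.7500 = -3258.8750
edge 1: (9,2.5)→(19.5,27)  cross = 9·27 − 19.5·2.5 = 194.2500; (r_i+r_j)·cross = 28.5·194.2500 = 5536.1250
edge 2: (19.5,27)→(19.5,28)  cross = 19.5·28 − 19.5·27 = 19.5000; (r_i+r_j)·cross = 39·19.5000 = 760.5000
edge 3: (19.5,28)→(5.5,26.5)  cross = 19.5·26.5 − 5.5·28 = 362.7500; (r_i+r_j)·cross = 25·362.7500 = 9068.7500
Σcross = 351.7500 → A = |Σcross|/2 = 175.8750 mm²
Σ(r_i+r_j)·cross = 12106.5000 → first moment M = |Σ|/6 = 2017.7500
R_c = M/A = 2017.7500/175.8750 = 11.4726 mm
θ = 109° = 1.902409 rad
V = θ·R_c·A = 1.902409·11.4726·175.8750 = 3838.586 mm³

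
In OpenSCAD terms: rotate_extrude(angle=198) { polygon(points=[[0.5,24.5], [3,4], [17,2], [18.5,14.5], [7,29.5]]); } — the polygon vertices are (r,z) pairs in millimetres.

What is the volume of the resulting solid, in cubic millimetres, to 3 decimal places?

Profile (r,z), 5 vertices: (0.5,24.5) (3,4) (17,2) (18.5,14.5) (7,29.5)
edge 0: (0.5,24.5)→(3,4)  cross = 0.5·4 − 3·24.5 = -71.5000; (r_i+r_j)·cross = 3.5·-71.5000 = -250.2500
edge 1: (3,4)→(17,2)  cross = 3·2 − 17·4 = -62.0000; (r_i+r_j)·cross = 20·-62.0000 = -1240.0000
edge 2: (17,2)→(18.5,14.5)  cross = 17·14.5 − 18.5·2 = 209.5000; (r_i+r_j)·cross = 35.5·209.5000 = 7437.2500
edge 3: (18.5,14.5)→(7,29.5)  cross = 18.5·29.5 − 7·14.5 = 444.2500; (r_i+r_j)·cross = 25.5·444.2500 = 11328.3750
edge 4: (7,29.5)→(0.5,24.5)  cross = 7·24.5 − 0.5·29.5 = 156.7500; (r_i+r_j)·cross = 7.5·156.7500 = 1175.6250
Σcross = 677.0000 → A = |Σcross|/2 = 338.5000 mm²
Σ(r_i+r_j)·cross = 18451.0000 → first moment M = |Σ|/6 = 3075.1667
R_c = M/A = 3075.1667/338.5000 = 9.0847 mm
θ = 198° = 3.455752 rad
V = θ·R_c·A = 3.455752·9.0847·338.5000 = 10627.013 mm³

Volume = 10627.013 mm³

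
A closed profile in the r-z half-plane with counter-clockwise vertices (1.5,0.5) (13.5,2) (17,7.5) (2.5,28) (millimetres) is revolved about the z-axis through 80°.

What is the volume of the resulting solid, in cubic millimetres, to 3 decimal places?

Profile (r,z), 4 vertices: (1.5,0.5) (13.5,2) (17,7.5) (2.5,28)
edge 0: (1.5,0.5)→(13.5,2)  cross = 1.5·2 − 13.5·0.5 = -3.7500; (r_i+r_j)·cross = 15·-3.7500 = -56.2500
edge 1: (13.5,2)→(17,7.5)  cross = 13.5·7.5 − 17·2 = 67.2500; (r_i+r_j)·cross = 30.5·67.2500 = 2051.1250
edge 2: (17,7.5)→(2.5,28)  cross = 17·28 − 2.5·7.5 = 457.2500; (r_i+r_j)·cross = 19.5·457.2500 = 8916.3750
edge 3: (2.5,28)→(1.5,0.5)  cross = 2.5·0.5 − 1.5·28 = -40.7500; (r_i+r_j)·cross = 4·-40.7500 = -163.0000
Σcross = 480.0000 → A = |Σcross|/2 = 240.0000 mm²
Σ(r_i+r_j)·cross = 10748.2500 → first moment M = |Σ|/6 = 1791.3750
R_c = M/A = 1791.3750/240.0000 = 7.4641 mm
θ = 80° = 1.396263 rad
V = θ·R_c·A = 1.396263·7.4641·240.0000 = 2501.231 mm³

Volume = 2501.231 mm³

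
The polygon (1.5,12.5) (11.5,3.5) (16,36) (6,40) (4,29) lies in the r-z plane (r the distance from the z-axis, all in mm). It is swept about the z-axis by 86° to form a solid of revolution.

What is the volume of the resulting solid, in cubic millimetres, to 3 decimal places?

Profile (r,z), 5 vertices: (1.5,12.5) (11.5,3.5) (16,36) (6,40) (4,29)
edge 0: (1.5,12.5)→(11.5,3.5)  cross = 1.5·3.5 − 11.5·12.5 = -138.5000; (r_i+r_j)·cross = 13·-138.5000 = -1800.5000
edge 1: (11.5,3.5)→(16,36)  cross = 11.5·36 − 16·3.5 = 358.0000; (r_i+r_j)·cross = 27.5·358.0000 = 9845.0000
edge 2: (16,36)→(6,40)  cross = 16·40 − 6·36 = 424.0000; (r_i+r_j)·cross = 22·424.0000 = 9328.0000
edge 3: (6,40)→(4,29)  cross = 6·29 − 4·40 = 14.0000; (r_i+r_j)·cross = 10·14.0000 = 140.0000
edge 4: (4,29)→(1.5,12.5)  cross = 4·12.5 − 1.5·29 = 6.5000; (r_i+r_j)·cross = 5.5·6.5000 = 35.7500
Σcross = 664.0000 → A = |Σcross|/2 = 332.0000 mm²
Σ(r_i+r_j)·cross = 17548.2500 → first moment M = |Σ|/6 = 2924.7083
R_c = M/A = 2924.7083/332.0000 = 8.8094 mm
θ = 86° = 1.500983 rad
V = θ·R_c·A = 1.500983·8.8094·332.0000 = 4389.938 mm³

Volume = 4389.938 mm³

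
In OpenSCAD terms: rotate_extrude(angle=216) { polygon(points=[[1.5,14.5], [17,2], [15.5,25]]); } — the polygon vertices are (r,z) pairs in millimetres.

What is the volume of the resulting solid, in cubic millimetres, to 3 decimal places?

Profile (r,z), 3 vertices: (1.5,14.5) (17,2) (15.5,25)
edge 0: (1.5,14.5)→(17,2)  cross = 1.5·2 − 17·14.5 = -243.5000; (r_i+r_j)·cross = 18.5·-243.5000 = -4504.7500
edge 1: (17,2)→(15.5,25)  cross = 17·25 − 15.5·2 = 394.0000; (r_i+r_j)·cross = 32.5·394.0000 = 12805.0000
edge 2: (15.5,25)→(1.5,14.5)  cross = 15.5·14.5 − 1.5·25 = 187.2500; (r_i+r_j)·cross = 17·187.2500 = 3183.2500
Σcross = 337.7500 → A = |Σcross|/2 = 168.8750 mm²
Σ(r_i+r_j)·cross = 11483.5000 → first moment M = |Σ|/6 = 1913.9167
R_c = M/A = 1913.9167/168.8750 = 11.3333 mm
θ = 216° = 3.769911 rad
V = θ·R_c·A = 3.769911·11.3333·168.8750 = 7215.296 mm³

Volume = 7215.296 mm³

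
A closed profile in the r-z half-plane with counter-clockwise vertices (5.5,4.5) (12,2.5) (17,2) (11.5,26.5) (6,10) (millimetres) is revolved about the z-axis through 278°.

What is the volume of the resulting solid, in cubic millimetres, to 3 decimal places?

Volume = 7966.099 mm³

Profile (r,z), 5 vertices: (5.5,4.5) (12,2.5) (17,2) (11.5,26.5) (6,10)
edge 0: (5.5,4.5)→(12,2.5)  cross = 5.5·2.5 − 12·4.5 = -40.2500; (r_i+r_j)·cross = 17.5·-40.2500 = -704.3750
edge 1: (12,2.5)→(17,2)  cross = 12·2 − 17·2.5 = -18.5000; (r_i+r_j)·cross = 29·-18.5000 = -536.5000
edge 2: (17,2)→(11.5,26.5)  cross = 17·26.5 − 11.5·2 = 427.5000; (r_i+r_j)·cross = 28.5·427.5000 = 12183.7500
edge 3: (11.5,26.5)→(6,10)  cross = 11.5·10 − 6·26.5 = -44.0000; (r_i+r_j)·cross = 17.5·-44.0000 = -770.0000
edge 4: (6,10)→(5.5,4.5)  cross = 6·4.5 − 5.5·10 = -28.0000; (r_i+r_j)·cross = 11.5·-28.0000 = -322.0000
Σcross = 296.7500 → A = |Σcross|/2 = 148.3750 mm²
Σ(r_i+r_j)·cross = 9850.8750 → first moment M = |Σ|/6 = 1641.8125
R_c = M/A = 1641.8125/148.3750 = 11.0653 mm
θ = 278° = 4.852015 rad
V = θ·R_c·A = 4.852015·11.0653·148.3750 = 7966.099 mm³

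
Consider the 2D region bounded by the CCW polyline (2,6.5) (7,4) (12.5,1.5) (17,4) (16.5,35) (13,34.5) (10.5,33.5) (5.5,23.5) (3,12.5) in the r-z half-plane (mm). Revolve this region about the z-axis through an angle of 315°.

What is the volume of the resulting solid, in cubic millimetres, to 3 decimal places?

Volume = 21428.427 mm³

Profile (r,z), 9 vertices: (2,6.5) (7,4) (12.5,1.5) (17,4) (16.5,35) (13,34.5) (10.5,33.5) (5.5,23.5) (3,12.5)
edge 0: (2,6.5)→(7,4)  cross = 2·4 − 7·6.5 = -37.5000; (r_i+r_j)·cross = 9·-37.5000 = -337.5000
edge 1: (7,4)→(12.5,1.5)  cross = 7·1.5 − 12.5·4 = -39.5000; (r_i+r_j)·cross = 19.5·-39.5000 = -770.2500
edge 2: (12.5,1.5)→(17,4)  cross = 12.5·4 − 17·1.5 = 24.5000; (r_i+r_j)·cross = 29.5·24.5000 = 722.7500
edge 3: (17,4)→(16.5,35)  cross = 17·35 − 16.5·4 = 529.0000; (r_i+r_j)·cross = 33.5·529.0000 = 17721.5000
edge 4: (16.5,35)→(13,34.5)  cross = 16.5·34.5 − 13·35 = 114.2500; (r_i+r_j)·cross = 29.5·114.2500 = 3370.3750
edge 5: (13,34.5)→(10.5,33.5)  cross = 13·33.5 − 10.5·34.5 = 73.2500; (r_i+r_j)·cross = 23.5·73.2500 = 1721.3750
edge 6: (10.5,33.5)→(5.5,23.5)  cross = 10.5·23.5 − 5.5·33.5 = 62.5000; (r_i+r_j)·cross = 16·62.5000 = 1000.0000
edge 7: (5.5,23.5)→(3,12.5)  cross = 5.5·12.5 − 3·23.5 = -1.7500; (r_i+r_j)·cross = 8.5·-1.7500 = -14.8750
edge 8: (3,12.5)→(2,6.5)  cross = 3·6.5 − 2·12.5 = -5.5000; (r_i+r_j)·cross = 5·-5.5000 = -27.5000
Σcross = 719.2500 → A = |Σcross|/2 = 359.6250 mm²
Σ(r_i+r_j)·cross = 23385.8750 → first moment M = |Σ|/6 = 3897.6458
R_c = M/A = 3897.6458/359.6250 = 10.8381 mm
θ = 315° = 5.497787 rad
V = θ·R_c·A = 5.497787·10.8381·359.6250 = 21428.427 mm³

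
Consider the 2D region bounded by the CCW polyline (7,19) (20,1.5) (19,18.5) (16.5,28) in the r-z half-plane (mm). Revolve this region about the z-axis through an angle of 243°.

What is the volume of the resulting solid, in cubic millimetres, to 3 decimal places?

Volume = 10004.078 mm³

Profile (r,z), 4 vertices: (7,19) (20,1.5) (19,18.5) (16.5,28)
edge 0: (7,19)→(20,1.5)  cross = 7·1.5 − 20·19 = -369.5000; (r_i+r_j)·cross = 27·-369.5000 = -9976.5000
edge 1: (20,1.5)→(19,18.5)  cross = 20·18.5 − 19·1.5 = 341.5000; (r_i+r_j)·cross = 39·341.5000 = 13318.5000
edge 2: (19,18.5)→(16.5,28)  cross = 19·28 − 16.5·18.5 = 226.7500; (r_i+r_j)·cross = 35.5·226.7500 = 8049.6250
edge 3: (16.5,28)→(7,19)  cross = 16.5·19 − 7·28 = 117.5000; (r_i+r_j)·cross = 23.5·117.5000 = 2761.2500
Σcross = 316.2500 → A = |Σcross|/2 = 158.1250 mm²
Σ(r_i+r_j)·cross = 14152.8750 → first moment M = |Σ|/6 = 2358.8125
R_c = M/A = 2358.8125/158.1250 = 14.9174 mm
θ = 243° = 4.241150 rad
V = θ·R_c·A = 4.241150·14.9174·158.1250 = 10004.078 mm³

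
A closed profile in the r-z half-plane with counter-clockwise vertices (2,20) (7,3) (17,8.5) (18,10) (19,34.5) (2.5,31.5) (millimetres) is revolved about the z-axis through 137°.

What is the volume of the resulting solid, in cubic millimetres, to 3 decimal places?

Profile (r,z), 6 vertices: (2,20) (7,3) (17,8.5) (18,10) (19,34.5) (2.5,31.5)
edge 0: (2,20)→(7,3)  cross = 2·3 − 7·20 = -134.0000; (r_i+r_j)·cross = 9·-134.0000 = -1206.0000
edge 1: (7,3)→(17,8.5)  cross = 7·8.5 − 17·3 = 8.5000; (r_i+r_j)·cross = 24·8.5000 = 204.0000
edge 2: (17,8.5)→(18,10)  cross = 17·10 − 18·8.5 = 17.0000; (r_i+r_j)·cross = 35·17.0000 = 595.0000
edge 3: (18,10)→(19,34.5)  cross = 18·34.5 − 19·10 = 431.0000; (r_i+r_j)·cross = 37·431.0000 = 15947.0000
edge 4: (19,34.5)→(2.5,31.5)  cross = 19·31.5 − 2.5·34.5 = 512.2500; (r_i+r_j)·cross = 21.5·512.2500 = 11013.3750
edge 5: (2.5,31.5)→(2,20)  cross = 2.5·20 − 2·31.5 = -13.0000; (r_i+r_j)·cross = 4.5·-13.0000 = -58.5000
Σcross = 821.7500 → A = |Σcross|/2 = 410.8750 mm²
Σ(r_i+r_j)·cross = 26494.8750 → first moment M = |Σ|/6 = 4415.8125
R_c = M/A = 4415.8125/410.8750 = 10.7473 mm
θ = 137° = 2.391101 rad
V = θ·R_c·A = 2.391101·10.7473·410.8750 = 10558.654 mm³

Volume = 10558.654 mm³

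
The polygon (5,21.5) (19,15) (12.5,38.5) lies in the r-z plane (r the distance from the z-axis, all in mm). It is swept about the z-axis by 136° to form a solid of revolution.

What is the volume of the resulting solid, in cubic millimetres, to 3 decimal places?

Profile (r,z), 3 vertices: (5,21.5) (19,15) (12.5,38.5)
edge 0: (5,21.5)→(19,15)  cross = 5·15 − 19·21.5 = -333.5000; (r_i+r_j)·cross = 24·-333.5000 = -8004.0000
edge 1: (19,15)→(12.5,38.5)  cross = 19·38.5 − 12.5·15 = 544.0000; (r_i+r_j)·cross = 31.5·544.0000 = 17136.0000
edge 2: (12.5,38.5)→(5,21.5)  cross = 12.5·21.5 − 5·38.5 = 76.2500; (r_i+r_j)·cross = 17.5·76.2500 = 1334.3750
Σcross = 286.7500 → A = |Σcross|/2 = 143.3750 mm²
Σ(r_i+r_j)·cross = 10466.3750 → first moment M = |Σ|/6 = 1744.3958
R_c = M/A = 1744.3958/143.3750 = 12.1667 mm
θ = 136° = 2.373648 rad
V = θ·R_c·A = 2.373648·12.1667·143.3750 = 4140.581 mm³

Volume = 4140.581 mm³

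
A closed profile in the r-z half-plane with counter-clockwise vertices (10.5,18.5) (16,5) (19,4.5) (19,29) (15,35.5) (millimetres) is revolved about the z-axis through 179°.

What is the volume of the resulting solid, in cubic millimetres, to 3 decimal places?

Volume = 8406.734 mm³

Profile (r,z), 5 vertices: (10.5,18.5) (16,5) (19,4.5) (19,29) (15,35.5)
edge 0: (10.5,18.5)→(16,5)  cross = 10.5·5 − 16·18.5 = -243.5000; (r_i+r_j)·cross = 26.5·-243.5000 = -6452.7500
edge 1: (16,5)→(19,4.5)  cross = 16·4.5 − 19·5 = -23.0000; (r_i+r_j)·cross = 35·-23.0000 = -805.0000
edge 2: (19,4.5)→(19,29)  cross = 19·29 − 19·4.5 = 465.5000; (r_i+r_j)·cross = 38·465.5000 = 17689.0000
edge 3: (19,29)→(15,35.5)  cross = 19·35.5 − 15·29 = 239.5000; (r_i+r_j)·cross = 34·239.5000 = 8143.0000
edge 4: (15,35.5)→(10.5,18.5)  cross = 15·18.5 − 10.5·35.5 = -95.2500; (r_i+r_j)·cross = 25.5·-95.2500 = -2428.8750
Σcross = 343.2500 → A = |Σcross|/2 = 171.6250 mm²
Σ(r_i+r_j)·cross = 16145.3750 → first moment M = |Σ|/6 = 2690.8958
R_c = M/A = 2690.8958/171.6250 = 15.6789 mm
θ = 179° = 3.124139 rad
V = θ·R_c·A = 3.124139·15.6789·171.6250 = 8406.734 mm³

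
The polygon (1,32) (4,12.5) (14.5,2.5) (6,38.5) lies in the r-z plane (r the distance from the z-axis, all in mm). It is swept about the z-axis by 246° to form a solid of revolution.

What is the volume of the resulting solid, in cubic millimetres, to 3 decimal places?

Volume = 6057.785 mm³

Profile (r,z), 4 vertices: (1,32) (4,12.5) (14.5,2.5) (6,38.5)
edge 0: (1,32)→(4,12.5)  cross = 1·12.5 − 4·32 = -115.5000; (r_i+r_j)·cross = 5·-115.5000 = -577.5000
edge 1: (4,12.5)→(14.5,2.5)  cross = 4·2.5 − 14.5·12.5 = -171.2500; (r_i+r_j)·cross = 18.5·-171.2500 = -3168.1250
edge 2: (14.5,2.5)→(6,38.5)  cross = 14.5·38.5 − 6·2.5 = 543.2500; (r_i+r_j)·cross = 20.5·543.2500 = 11136.6250
edge 3: (6,38.5)→(1,32)  cross = 6·32 − 1·38.5 = 153.5000; (r_i+r_j)·cross = 7·153.5000 = 1074.5000
Σcross = 410.0000 → A = |Σcross|/2 = 205.0000 mm²
Σ(r_i+r_j)·cross = 8465.5000 → first moment M = |Σ|/6 = 1410.9167
R_c = M/A = 1410.9167/205.0000 = 6.8825 mm
θ = 246° = 4.293510 rad
V = θ·R_c·A = 4.293510·6.8825·205.0000 = 6057.785 mm³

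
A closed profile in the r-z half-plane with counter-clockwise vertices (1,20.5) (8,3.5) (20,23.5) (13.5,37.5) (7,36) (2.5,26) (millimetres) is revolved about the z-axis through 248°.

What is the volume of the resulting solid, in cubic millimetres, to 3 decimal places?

Volume = 15799.261 mm³

Profile (r,z), 6 vertices: (1,20.5) (8,3.5) (20,23.5) (13.5,37.5) (7,36) (2.5,26)
edge 0: (1,20.5)→(8,3.5)  cross = 1·3.5 − 8·20.5 = -160.5000; (r_i+r_j)·cross = 9·-160.5000 = -1444.5000
edge 1: (8,3.5)→(20,23.5)  cross = 8·23.5 − 20·3.5 = 118.0000; (r_i+r_j)·cross = 28·118.0000 = 3304.0000
edge 2: (20,23.5)→(13.5,37.5)  cross = 20·37.5 − 13.5·23.5 = 432.7500; (r_i+r_j)·cross = 33.5·432.7500 = 14497.1250
edge 3: (13.5,37.5)→(7,36)  cross = 13.5·36 − 7·37.5 = 223.5000; (r_i+r_j)·cross = 20.5·223.5000 = 4581.7500
edge 4: (7,36)→(2.5,26)  cross = 7·26 − 2.5·36 = 92.0000; (r_i+r_j)·cross = 9.5·92.0000 = 874.0000
edge 5: (2.5,26)→(1,20.5)  cross = 2.5·20.5 − 1·26 = 25.2500; (r_i+r_j)·cross = 3.5·25.2500 = 88.3750
Σcross = 731.0000 → A = |Σcross|/2 = 365.5000 mm²
Σ(r_i+r_j)·cross = 21900.7500 → first moment M = |Σ|/6 = 3650.1250
R_c = M/A = 3650.1250/365.5000 = 9.9867 mm
θ = 248° = 4.328417 rad
V = θ·R_c·A = 4.328417·9.9867·365.5000 = 15799.261 mm³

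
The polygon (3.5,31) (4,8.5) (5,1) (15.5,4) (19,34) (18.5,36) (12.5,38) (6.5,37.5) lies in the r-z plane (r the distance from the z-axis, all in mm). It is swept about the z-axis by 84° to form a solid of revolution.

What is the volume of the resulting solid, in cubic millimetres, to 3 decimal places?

Profile (r,z), 8 vertices: (3.5,31) (4,8.5) (5,1) (15.5,4) (19,34) (18.5,36) (12.5,38) (6.5,37.5)
edge 0: (3.5,31)→(4,8.5)  cross = 3.5·8.5 − 4·31 = -94.2500; (r_i+r_j)·cross = 7.5·-94.2500 = -706.8750
edge 1: (4,8.5)→(5,1)  cross = 4·1 − 5·8.5 = -38.5000; (r_i+r_j)·cross = 9·-38.5000 = -346.5000
edge 2: (5,1)→(15.5,4)  cross = 5·4 − 15.5·1 = 4.5000; (r_i+r_j)·cross = 20.5·4.5000 = 92.2500
edge 3: (15.5,4)→(19,34)  cross = 15.5·34 − 19·4 = 451.0000; (r_i+r_j)·cross = 34.5·451.0000 = 15559.5000
edge 4: (19,34)→(18.5,36)  cross = 19·36 − 18.5·34 = 55.0000; (r_i+r_j)·cross = 37.5·55.0000 = 2062.5000
edge 5: (18.5,36)→(12.5,38)  cross = 18.5·38 − 12.5·36 = 253.0000; (r_i+r_j)·cross = 31·253.0000 = 7843.0000
edge 6: (12.5,38)→(6.5,37.5)  cross = 12.5·37.5 − 6.5·38 = 221.7500; (r_i+r_j)·cross = 19·221.7500 = 4213.2500
edge 7: (6.5,37.5)→(3.5,31)  cross = 6.5·31 − 3.5·37.5 = 70.2500; (r_i+r_j)·cross = 10·70.2500 = 702.5000
Σcross = 922.7500 → A = |Σcross|/2 = 461.3750 mm²
Σ(r_i+r_j)·cross = 29419.6250 → first moment M = |Σ|/6 = 4903.2708
R_c = M/A = 4903.2708/461.3750 = 10.6275 mm
θ = 84° = 1.466077 rad
V = θ·R_c·A = 1.466077·10.6275·461.3750 = 7188.570 mm³

Volume = 7188.570 mm³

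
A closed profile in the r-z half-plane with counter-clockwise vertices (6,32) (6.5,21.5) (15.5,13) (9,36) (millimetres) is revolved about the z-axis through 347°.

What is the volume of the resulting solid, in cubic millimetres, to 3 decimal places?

Profile (r,z), 4 vertices: (6,32) (6.5,21.5) (15.5,13) (9,36)
edge 0: (6,32)→(6.5,21.5)  cross = 6·21.5 − 6.5·32 = -79.0000; (r_i+r_j)·cross = 12.5·-79.0000 = -987.5000
edge 1: (6.5,21.5)→(15.5,13)  cross = 6.5·13 − 15.5·21.5 = -248.7500; (r_i+r_j)·cross = 22·-248.7500 = -5472.5000
edge 2: (15.5,13)→(9,36)  cross = 15.5·36 − 9·13 = 441.0000; (r_i+r_j)·cross = 24.5·441.0000 = 10804.5000
edge 3: (9,36)→(6,32)  cross = 9·32 − 6·36 = 72.0000; (r_i+r_j)·cross = 15·72.0000 = 1080.0000
Σcross = 185.2500 → A = |Σcross|/2 = 92.6250 mm²
Σ(r_i+r_j)·cross = 5424.5000 → first moment M = |Σ|/6 = 904.0833
R_c = M/A = 904.0833/92.6250 = 9.7607 mm
θ = 347° = 6.056293 rad
V = θ·R_c·A = 6.056293·9.7607·92.6250 = 5475.393 mm³

Volume = 5475.393 mm³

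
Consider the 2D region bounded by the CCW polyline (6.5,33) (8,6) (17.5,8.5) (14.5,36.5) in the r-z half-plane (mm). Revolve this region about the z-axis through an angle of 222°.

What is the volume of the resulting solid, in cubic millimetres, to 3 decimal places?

Volume = 11208.177 mm³

Profile (r,z), 4 vertices: (6.5,33) (8,6) (17.5,8.5) (14.5,36.5)
edge 0: (6.5,33)→(8,6)  cross = 6.5·6 − 8·33 = -225.0000; (r_i+r_j)·cross = 14.5·-225.0000 = -3262.5000
edge 1: (8,6)→(17.5,8.5)  cross = 8·8.5 − 17.5·6 = -37.0000; (r_i+r_j)·cross = 25.5·-37.0000 = -943.5000
edge 2: (17.5,8.5)→(14.5,36.5)  cross = 17.5·36.5 − 14.5·8.5 = 515.5000; (r_i+r_j)·cross = 32·515.5000 = 16496.0000
edge 3: (14.5,36.5)→(6.5,33)  cross = 14.5·33 − 6.5·36.5 = 241.2500; (r_i+r_j)·cross = 21·241.2500 = 5066.2500
Σcross = 494.7500 → A = |Σcross|/2 = 247.3750 mm²
Σ(r_i+r_j)·cross = 17356.2500 → first moment M = |Σ|/6 = 2892.7083
R_c = M/A = 2892.7083/247.3750 = 11.6936 mm
θ = 222° = 3.874631 rad
V = θ·R_c·A = 3.874631·11.6936·247.3750 = 11208.177 mm³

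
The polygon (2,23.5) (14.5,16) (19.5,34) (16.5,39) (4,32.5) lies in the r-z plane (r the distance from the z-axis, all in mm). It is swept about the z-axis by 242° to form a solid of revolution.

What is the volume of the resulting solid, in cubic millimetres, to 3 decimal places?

Volume = 11411.549 mm³

Profile (r,z), 5 vertices: (2,23.5) (14.5,16) (19.5,34) (16.5,39) (4,32.5)
edge 0: (2,23.5)→(14.5,16)  cross = 2·16 − 14.5·23.5 = -308.7500; (r_i+r_j)·cross = 16.5·-308.7500 = -5094.3750
edge 1: (14.5,16)→(19.5,34)  cross = 14.5·34 − 19.5·16 = 181.0000; (r_i+r_j)·cross = 34·181.0000 = 6154.0000
edge 2: (19.5,34)→(16.5,39)  cross = 19.5·39 − 16.5·34 = 199.5000; (r_i+r_j)·cross = 36·199.5000 = 7182.0000
edge 3: (16.5,39)→(4,32.5)  cross = 16.5·32.5 − 4·39 = 380.2500; (r_i+r_j)·cross = 20.5·380.2500 = 7795.1250
edge 4: (4,32.5)→(2,23.5)  cross = 4·23.5 − 2·32.5 = 29.0000; (r_i+r_j)·cross = 6·29.0000 = 174.0000
Σcross = 481.0000 → A = |Σcross|/2 = 240.5000 mm²
Σ(r_i+r_j)·cross = 16210.7500 → first moment M = |Σ|/6 = 2701.7917
R_c = M/A = 2701.7917/240.5000 = 11.2341 mm
θ = 242° = 4.223697 rad
V = θ·R_c·A = 4.223697·11.2341·240.5000 = 11411.549 mm³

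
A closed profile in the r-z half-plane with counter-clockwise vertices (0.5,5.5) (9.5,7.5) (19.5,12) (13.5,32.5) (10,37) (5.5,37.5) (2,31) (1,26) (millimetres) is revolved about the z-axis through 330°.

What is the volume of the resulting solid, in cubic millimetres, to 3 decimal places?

Profile (r,z), 8 vertices: (0.5,5.5) (9.5,7.5) (19.5,12) (13.5,32.5) (10,37) (5.5,37.5) (2,31) (1,26)
edge 0: (0.5,5.5)→(9.5,7.5)  cross = 0.5·7.5 − 9.5·5.5 = -48.5000; (r_i+r_j)·cross = 10·-48.5000 = -485.0000
edge 1: (9.5,7.5)→(19.5,12)  cross = 9.5·12 − 19.5·7.5 = -32.2500; (r_i+r_j)·cross = 29·-32.2500 = -935.2500
edge 2: (19.5,12)→(13.5,32.5)  cross = 19.5·32.5 − 13.5·12 = 471.7500; (r_i+r_j)·cross = 33·471.7500 = 15567.7500
edge 3: (13.5,32.5)→(10,37)  cross = 13.5·37 − 10·32.5 = 174.5000; (r_i+r_j)·cross = 23.5·174.5000 = 4100.7500
edge 4: (10,37)→(5.5,37.5)  cross = 10·37.5 − 5.5·37 = 171.5000; (r_i+r_j)·cross = 15.5·171.5000 = 2658.2500
edge 5: (5.5,37.5)→(2,31)  cross = 5.5·31 − 2·37.5 = 95.5000; (r_i+r_j)·cross = 7.5·95.5000 = 716.2500
edge 6: (2,31)→(1,26)  cross = 2·26 − 1·31 = 21.0000; (r_i+r_j)·cross = 3·21.0000 = 63.0000
edge 7: (1,26)→(0.5,5.5)  cross = 1·5.5 − 0.5·26 = -7.5000; (r_i+r_j)·cross = 1.5·-7.5000 = -11.2500
Σcross = 846.0000 → A = |Σcross|/2 = 423.0000 mm²
Σ(r_i+r_j)·cross = 21674.5000 → first moment M = |Σ|/6 = 3612.4167
R_c = M/A = 3612.4167/423.0000 = 8.5400 mm
θ = 330° = 5.759587 rad
V = θ·R_c·A = 5.759587·8.5400·423.0000 = 20806.026 mm³

Volume = 20806.026 mm³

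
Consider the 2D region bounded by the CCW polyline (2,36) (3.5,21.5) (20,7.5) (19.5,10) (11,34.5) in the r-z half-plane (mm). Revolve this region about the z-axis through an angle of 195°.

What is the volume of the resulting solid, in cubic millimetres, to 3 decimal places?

Profile (r,z), 5 vertices: (2,36) (3.5,21.5) (20,7.5) (19.5,10) (11,34.5)
edge 0: (2,36)→(3.5,21.5)  cross = 2·21.5 − 3.5·36 = -83.0000; (r_i+r_j)·cross = 5.5·-83.0000 = -456.5000
edge 1: (3.5,21.5)→(20,7.5)  cross = 3.5·7.5 − 20·21.5 = -403.7500; (r_i+r_j)·cross = 23.5·-403.7500 = -9488.1250
edge 2: (20,7.5)→(19.5,10)  cross = 20·10 − 19.5·7.5 = 53.7500; (r_i+r_j)·cross = 39.5·53.7500 = 2123.1250
edge 3: (19.5,10)→(11,34.5)  cross = 19.5·34.5 − 11·10 = 562.7500; (r_i+r_j)·cross = 30.5·562.7500 = 17163.8750
edge 4: (11,34.5)→(2,36)  cross = 11·36 − 2·34.5 = 327.0000; (r_i+r_j)·cross = 13·327.0000 = 4251.0000
Σcross = 456.7500 → A = |Σcross|/2 = 228.3750 mm²
Σ(r_i+r_j)·cross = 13593.3750 → first moment M = |Σ|/6 = 2265.5625
R_c = M/A = 2265.5625/228.3750 = 9.9204 mm
θ = 195° = 3.403392 rad
V = θ·R_c·A = 3.403392·9.9204·228.3750 = 7710.597 mm³

Volume = 7710.597 mm³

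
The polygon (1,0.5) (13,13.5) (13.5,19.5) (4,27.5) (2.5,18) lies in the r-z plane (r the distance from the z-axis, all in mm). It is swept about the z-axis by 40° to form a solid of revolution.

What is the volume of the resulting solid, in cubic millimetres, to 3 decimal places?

Profile (r,z), 5 vertices: (1,0.5) (13,13.5) (13.5,19.5) (4,27.5) (2.5,18)
edge 0: (1,0.5)→(13,13.5)  cross = 1·13.5 − 13·0.5 = 7.0000; (r_i+r_j)·cross = 14·7.0000 = 98.0000
edge 1: (13,13.5)→(13.5,19.5)  cross = 13·19.5 − 13.5·13.5 = 71.2500; (r_i+r_j)·cross = 26.5·71.2500 = 1888.1250
edge 2: (13.5,19.5)→(4,27.5)  cross = 13.5·27.5 − 4·19.5 = 293.2500; (r_i+r_j)·cross = 17.5·293.2500 = 5131.8750
edge 3: (4,27.5)→(2.5,18)  cross = 4·18 − 2.5·27.5 = 3.2500; (r_i+r_j)·cross = 6.5·3.2500 = 21.1250
edge 4: (2.5,18)→(1,0.5)  cross = 2.5·0.5 − 1·18 = -16.7500; (r_i+r_j)·cross = 3.5·-16.7500 = -58.6250
Σcross = 358.0000 → A = |Σcross|/2 = 179.0000 mm²
Σ(r_i+r_j)·cross = 7080.5000 → first moment M = |Σ|/6 = 1180.0833
R_c = M/A = 1180.0833/179.0000 = 6.5926 mm
θ = 40° = 0.698132 rad
V = θ·R_c·A = 0.698132·6.5926·179.0000 = 823.854 mm³

Volume = 823.854 mm³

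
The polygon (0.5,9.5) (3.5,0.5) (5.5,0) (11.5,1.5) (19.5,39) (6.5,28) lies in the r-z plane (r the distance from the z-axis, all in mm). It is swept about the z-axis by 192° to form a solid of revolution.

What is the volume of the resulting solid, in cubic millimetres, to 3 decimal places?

Profile (r,z), 6 vertices: (0.5,9.5) (3.5,0.5) (5.5,0) (11.5,1.5) (19.5,39) (6.5,28)
edge 0: (0.5,9.5)→(3.5,0.5)  cross = 0.5·0.5 − 3.5·9.5 = -33.0000; (r_i+r_j)·cross = 4·-33.0000 = -132.0000
edge 1: (3.5,0.5)→(5.5,0)  cross = 3.5·0 − 5.5·0.5 = -2.7500; (r_i+r_j)·cross = 9·-2.7500 = -24.7500
edge 2: (5.5,0)→(11.5,1.5)  cross = 5.5·1.5 − 11.5·0 = 8.2500; (r_i+r_j)·cross = 17·8.2500 = 140.2500
edge 3: (11.5,1.5)→(19.5,39)  cross = 11.5·39 − 19.5·1.5 = 419.2500; (r_i+r_j)·cross = 31·419.2500 = 12996.7500
edge 4: (19.5,39)→(6.5,28)  cross = 19.5·28 − 6.5·39 = 292.5000; (r_i+r_j)·cross = 26·292.5000 = 7605.0000
edge 5: (6.5,28)→(0.5,9.5)  cross = 6.5·9.5 − 0.5·28 = 47.7500; (r_i+r_j)·cross = 7·47.7500 = 334.2500
Σcross = 732.0000 → A = |Σcross|/2 = 366.0000 mm²
Σ(r_i+r_j)·cross = 20919.5000 → first moment M = |Σ|/6 = 3486.5833
R_c = M/A = 3486.5833/366.0000 = 9.5262 mm
θ = 192° = 3.351032 rad
V = θ·R_c·A = 3.351032·9.5262·366.0000 = 11683.653 mm³

Volume = 11683.653 mm³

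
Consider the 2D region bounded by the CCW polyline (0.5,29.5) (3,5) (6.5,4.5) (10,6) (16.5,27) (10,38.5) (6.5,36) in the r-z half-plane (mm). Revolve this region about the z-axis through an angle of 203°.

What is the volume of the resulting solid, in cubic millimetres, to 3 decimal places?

Profile (r,z), 7 vertices: (0.5,29.5) (3,5) (6.5,4.5) (10,6) (16.5,27) (10,38.5) (6.5,36)
edge 0: (0.5,29.5)→(3,5)  cross = 0.5·5 − 3·29.5 = -86.0000; (r_i+r_j)·cross = 3.5·-86.0000 = -301.0000
edge 1: (3,5)→(6.5,4.5)  cross = 3·4.5 − 6.5·5 = -19.0000; (r_i+r_j)·cross = 9.5·-19.0000 = -180.5000
edge 2: (6.5,4.5)→(10,6)  cross = 6.5·6 − 10·4.5 = -6.0000; (r_i+r_j)·cross = 16.5·-6.0000 = -99.0000
edge 3: (10,6)→(16.5,27)  cross = 10·27 − 16.5·6 = 171.0000; (r_i+r_j)·cross = 26.5·171.0000 = 4531.5000
edge 4: (16.5,27)→(10,38.5)  cross = 16.5·38.5 − 10·27 = 365.2500; (r_i+r_j)·cross = 26.5·365.2500 = 9679.1250
edge 5: (10,38.5)→(6.5,36)  cross = 10·36 − 6.5·38.5 = 109.7500; (r_i+r_j)·cross = 16.5·109.7500 = 1810.8750
edge 6: (6.5,36)→(0.5,29.5)  cross = 6.5·29.5 − 0.5·36 = 173.7500; (r_i+r_j)·cross = 7·173.7500 = 1216.2500
Σcross = 708.7500 → A = |Σcross|/2 = 354.3750 mm²
Σ(r_i+r_j)·cross = 16657.2500 → first moment M = |Σ|/6 = 2776.2083
R_c = M/A = 2776.2083/354.3750 = 7.8341 mm
θ = 203° = 3.543018 rad
V = θ·R_c·A = 3.543018·7.8341·354.3750 = 9836.157 mm³

Volume = 9836.157 mm³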